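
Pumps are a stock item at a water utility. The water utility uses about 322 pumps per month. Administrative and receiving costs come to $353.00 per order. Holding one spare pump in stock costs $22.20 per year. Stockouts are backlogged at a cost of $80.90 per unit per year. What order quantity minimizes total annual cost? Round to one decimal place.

Annual demand D = 322 × 12 = 3,864.
With planned backorders, Q* = √(2DS/H) · √((H+B)/B).
√(2DS/H) = √(2 × 3,864 × 353 / 22.2) = 350.546.
√((H+B)/B) = √((22.2+80.9)/80.9) = 1.1289.
Q* ≈ 395.730.

Q* ≈ 395.7 pumps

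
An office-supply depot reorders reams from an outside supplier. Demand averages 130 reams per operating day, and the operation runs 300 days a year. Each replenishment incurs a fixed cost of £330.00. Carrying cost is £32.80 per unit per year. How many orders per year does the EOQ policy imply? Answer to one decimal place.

N ≈ 44.0 orders per year

Annual demand D = 130 × 300 = 39,000.
The optimal lot size = √(2DS/H) = √(2 × 39,000 × 330 / 32.8) ≈ 885.86.
Orders per year = D / Q* = 39,000 / 885.86 ≈ 44.025.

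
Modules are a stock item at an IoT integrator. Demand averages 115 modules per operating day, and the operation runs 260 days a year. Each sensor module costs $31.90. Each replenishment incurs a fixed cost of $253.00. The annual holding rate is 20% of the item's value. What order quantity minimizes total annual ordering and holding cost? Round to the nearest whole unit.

Annual demand D = 115 × 260 = 29,900.
Holding cost H = 0.20 × $31.90 = $6.3800 per unit per year.
EOQ = √(2DS / H) = √(2 × 29,900 × 253 / 6.38).
= √(15,129,400 / 6.38) = √2,371,379.3103 ≈ 1539.928.

Q* ≈ 1,540 modules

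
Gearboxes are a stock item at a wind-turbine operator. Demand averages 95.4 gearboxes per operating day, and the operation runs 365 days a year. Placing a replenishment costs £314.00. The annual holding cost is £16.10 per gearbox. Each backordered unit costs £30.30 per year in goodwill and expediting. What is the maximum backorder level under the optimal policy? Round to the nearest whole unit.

Annual demand D = 95.4 × 365 = 34,821.
With planned backorders, Q* = √(2DS/H) · √((H+B)/B).
√(2DS/H) = √(2 × 34,821 × 314 / 16.1) = 1165.434.
√((H+B)/B) = √((16.1+30.3)/30.3) = 1.2375.
Q* ≈ 1442.199.
S* = Q* · H/(H+B) = 1442.199 × 16.1/46.4 ≈ 500.418.

S* ≈ 500 gearboxes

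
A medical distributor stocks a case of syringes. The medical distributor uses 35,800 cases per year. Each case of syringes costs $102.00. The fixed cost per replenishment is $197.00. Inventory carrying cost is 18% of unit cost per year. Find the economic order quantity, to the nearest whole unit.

Q* ≈ 877 cases

Holding cost H = 0.18 × $102.00 = $18.3600 per unit per year.
EOQ = √(2DS / H) = √(2 × 35,800 × 197 / 18.36).
= √(14,105,200 / 18.36) = √768,257.0806 ≈ 876.503.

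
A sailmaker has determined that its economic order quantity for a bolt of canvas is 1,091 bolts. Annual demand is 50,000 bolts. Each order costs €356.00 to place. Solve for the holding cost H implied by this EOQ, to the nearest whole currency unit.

Invert the EOQ relation Q*² = 2DS/H.
From Q* = √(2DS/H): H = 2DS / Q*² = 2 × 50,000 × 356 / 1,091² = 29.9089.

H ≈ €30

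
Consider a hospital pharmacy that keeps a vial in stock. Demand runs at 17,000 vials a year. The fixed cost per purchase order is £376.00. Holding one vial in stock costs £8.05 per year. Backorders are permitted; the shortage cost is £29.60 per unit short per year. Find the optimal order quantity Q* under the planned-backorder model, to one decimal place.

Q* ≈ 1,421.3 vials

With planned backorders, Q* = √(2DS/H) · √((H+B)/B).
√(2DS/H) = √(2 × 17,000 × 376 / 8.05) = 1260.188.
√((H+B)/B) = √((8.05+29.6)/29.6) = 1.1278.
Q* ≈ 1421.255.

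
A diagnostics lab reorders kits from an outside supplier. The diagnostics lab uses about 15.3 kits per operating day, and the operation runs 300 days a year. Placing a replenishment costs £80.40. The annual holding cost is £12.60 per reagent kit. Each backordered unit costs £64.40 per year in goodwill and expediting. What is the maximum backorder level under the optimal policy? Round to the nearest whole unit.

S* ≈ 43 kits

Annual demand D = 15.3 × 300 = 4,590.
With planned backorders, Q* = √(2DS/H) · √((H+B)/B).
√(2DS/H) = √(2 × 4,590 × 80.4 / 12.6) = 242.027.
√((H+B)/B) = √((12.6+64.4)/64.4) = 1.0935.
Q* ≈ 264.647.
S* = Q* · H/(H+B) = 264.647 × 12.6/77 ≈ 43.306.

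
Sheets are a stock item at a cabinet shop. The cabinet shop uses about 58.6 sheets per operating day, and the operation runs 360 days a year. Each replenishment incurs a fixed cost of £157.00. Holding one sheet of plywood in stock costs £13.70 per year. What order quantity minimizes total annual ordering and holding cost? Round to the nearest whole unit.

Q* ≈ 695 sheets

Annual demand D = 58.6 × 360 = 21,096.
EOQ = √(2DS / H) = √(2 × 21,096 × 157 / 13.7).
= √(6,624,144 / 13.7) = √483,514.1606 ≈ 695.352.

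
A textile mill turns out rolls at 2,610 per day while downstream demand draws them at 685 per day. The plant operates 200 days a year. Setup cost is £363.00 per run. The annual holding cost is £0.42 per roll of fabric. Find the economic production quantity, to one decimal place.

Annual demand D = 685 × 200 = 137,000.
Production build-up factor (1 − d/p) = 1 − 685/2,610 = 0.7375.
Q* = √(2DS / (H(1 − d/p))) = √(2 × 137,000 × 363 / (0.42 × 0.7375)).
= √(99,462,000 / 0.3098) ≈ 17918.796.

Q* ≈ 17,918.8 rolls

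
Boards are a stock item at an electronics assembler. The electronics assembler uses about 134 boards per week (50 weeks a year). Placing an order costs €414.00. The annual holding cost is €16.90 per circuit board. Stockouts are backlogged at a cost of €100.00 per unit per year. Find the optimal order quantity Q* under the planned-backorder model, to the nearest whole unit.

Annual demand D = 134 × 50 = 6,700.
With planned backorders, Q* = √(2DS/H) · √((H+B)/B).
√(2DS/H) = √(2 × 6,700 × 414 / 16.9) = 572.940.
√((H+B)/B) = √((16.9+100)/100) = 1.0812.
Q* ≈ 619.465.

Q* ≈ 619 boards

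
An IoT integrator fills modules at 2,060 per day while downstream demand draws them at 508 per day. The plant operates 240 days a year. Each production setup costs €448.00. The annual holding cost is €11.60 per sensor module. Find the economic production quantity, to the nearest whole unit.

Annual demand D = 508 × 240 = 121,920.
Production build-up factor (1 − d/p) = 1 − 508/2,060 = 0.7534.
Q* = √(2DS / (H(1 − d/p))) = √(2 × 121,920 × 448 / (11.6 × 0.7534)).
= √(109,240,320 / 8.7394) ≈ 3535.495.

Q* ≈ 3,535 modules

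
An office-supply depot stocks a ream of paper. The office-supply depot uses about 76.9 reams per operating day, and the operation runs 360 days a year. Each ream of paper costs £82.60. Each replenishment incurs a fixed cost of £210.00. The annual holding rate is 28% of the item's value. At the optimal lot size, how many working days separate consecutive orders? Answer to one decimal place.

Annual demand D = 76.9 × 360 = 27,684.
Holding cost H = 0.28 × £82.60 = £23.1280 per unit per year.
Q* = √(2DS/H) = √(2 × 27,684 × 210 / 23.128) ≈ 709.04.
Cycle time = Q*/D × 360 = 709.04 / 27,684 × 360 ≈ 9.220 days.

T ≈ 9.2 days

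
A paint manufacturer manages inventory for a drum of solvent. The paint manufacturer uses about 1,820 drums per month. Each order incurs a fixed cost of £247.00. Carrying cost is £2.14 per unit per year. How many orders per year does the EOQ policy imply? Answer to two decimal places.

Annual demand D = 1,820 × 12 = 21,840.
Q* = √(2DS/H) = √(2 × 21,840 × 247 / 2.14) ≈ 2245.34.
Orders per year = D / Q* = 21,840 / 2245.34 ≈ 9.727.

N ≈ 9.73 orders per year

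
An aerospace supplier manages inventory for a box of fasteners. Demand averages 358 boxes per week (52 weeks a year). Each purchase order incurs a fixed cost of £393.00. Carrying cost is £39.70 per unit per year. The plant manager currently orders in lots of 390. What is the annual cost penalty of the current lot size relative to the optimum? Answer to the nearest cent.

Extra cost ≈ £2,398.89 per year

Annual demand D = 358 × 52 = 18,616.
EOQ = √(2DS/H) = √(2 × 18,616 × 393 / 39.7) ≈ 607.10.
Cost at Q* = (D/Q*)S + (Q*/2)H = √(2DSH) ≈ £24,101.81.
Cost at Q = 390: (18,616/390)×393 + (390/2)×39.7 = £18,759.20 + £7,741.50 = £26,500.70.
Excess = £26,500.70 − £24,101.81 = £2,398.89.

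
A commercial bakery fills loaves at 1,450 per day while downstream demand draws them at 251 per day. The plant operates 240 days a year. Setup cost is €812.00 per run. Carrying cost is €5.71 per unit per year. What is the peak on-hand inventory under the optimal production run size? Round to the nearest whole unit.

I_max ≈ 3,764 loaves

Annual demand D = 251 × 240 = 60,240.
Production build-up factor (1 − d/p) = 1 − 251/1,450 = 0.8269.
Q* = √(2DS / (H(1 − d/p))) = √(2 × 60,240 × 812 / (5.71 × 0.8269)).
= √(97,829,760 / 4.7216) ≈ 4551.891.
Maximum inventory = Q*(1 − d/p) = 4551.891 × 0.8269 ≈ 3763.943.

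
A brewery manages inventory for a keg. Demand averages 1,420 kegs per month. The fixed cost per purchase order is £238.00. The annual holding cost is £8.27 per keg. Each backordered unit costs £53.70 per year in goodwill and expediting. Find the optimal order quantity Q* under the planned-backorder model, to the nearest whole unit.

Annual demand D = 1,420 × 12 = 17,040.
With planned backorders, Q* = √(2DS/H) · √((H+B)/B).
√(2DS/H) = √(2 × 17,040 × 238 / 8.27) = 990.343.
√((H+B)/B) = √((8.27+53.7)/53.7) = 1.0742.
Q* ≈ 1063.871.

Q* ≈ 1,064 kegs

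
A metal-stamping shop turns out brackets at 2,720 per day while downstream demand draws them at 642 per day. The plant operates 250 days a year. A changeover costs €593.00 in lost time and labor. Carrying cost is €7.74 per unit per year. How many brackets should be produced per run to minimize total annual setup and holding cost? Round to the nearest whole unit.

Annual demand D = 642 × 250 = 160,500.
Production build-up factor (1 − d/p) = 1 − 642/2,720 = 0.7640.
Q* = √(2DS / (H(1 − d/p))) = √(2 × 160,500 × 593 / (7.74 × 0.7640)).
= √(190,353,000 / 5.9131) ≈ 5673.761.

Q* ≈ 5,674 brackets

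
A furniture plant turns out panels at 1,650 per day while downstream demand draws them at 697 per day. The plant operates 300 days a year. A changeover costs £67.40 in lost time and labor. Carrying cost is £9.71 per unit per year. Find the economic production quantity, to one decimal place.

Q* ≈ 2,241.9 panels

Annual demand D = 697 × 300 = 209,100.
Production build-up factor (1 − d/p) = 1 − 697/1,650 = 0.5776.
Q* = √(2DS / (H(1 − d/p))) = √(2 × 209,100 × 67.4 / (9.71 × 0.5776)).
= √(28,186,680 / 5.6083) ≈ 2241.857.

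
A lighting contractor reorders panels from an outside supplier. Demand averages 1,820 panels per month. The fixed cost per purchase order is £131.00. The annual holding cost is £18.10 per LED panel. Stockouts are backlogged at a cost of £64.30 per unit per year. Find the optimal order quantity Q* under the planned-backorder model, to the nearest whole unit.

Q* ≈ 636 panels

Annual demand D = 1,820 × 12 = 21,840.
With planned backorders, Q* = √(2DS/H) · √((H+B)/B).
√(2DS/H) = √(2 × 21,840 × 131 / 18.1) = 562.261.
√((H+B)/B) = √((18.1+64.3)/64.3) = 1.1320.
Q* ≈ 636.496.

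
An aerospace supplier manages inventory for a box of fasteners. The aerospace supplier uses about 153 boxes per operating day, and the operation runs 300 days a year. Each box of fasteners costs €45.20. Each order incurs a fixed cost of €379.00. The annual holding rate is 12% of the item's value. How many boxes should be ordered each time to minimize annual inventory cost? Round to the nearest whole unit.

Q* ≈ 2,533 boxes

Annual demand D = 153 × 300 = 45,900.
Holding cost H = 0.12 × €45.20 = €5.4240 per unit per year.
EOQ = √(2DS / H) = √(2 × 45,900 × 379 / 5.424).
= √(34,792,200 / 5.424) = √6,414,491.1504 ≈ 2532.685.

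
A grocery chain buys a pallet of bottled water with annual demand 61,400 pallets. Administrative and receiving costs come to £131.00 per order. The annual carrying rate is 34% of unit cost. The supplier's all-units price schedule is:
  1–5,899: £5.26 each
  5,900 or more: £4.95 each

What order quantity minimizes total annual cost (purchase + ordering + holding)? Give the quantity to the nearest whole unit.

Q* ≈ 5,900 pallets

Holding cost per unit per year at price C is H = 0.34·C.
For each price level, check whether its EOQ is feasible; otherwise the best quantity at that price is the breakpoint.
EOQ at £5.26 = 2999.2 (feasible in tier 1): TC = 61,400×£5.26 + (61,400/2999.2)×131 + (2999.2/2)×0.34×£5.26 = £328,327.73.
EOQ at £4.95 = 3091.7 < 5900, so use break Q=5900: TC = 61,400×£4.95 + (61,400/5900.0)×131 + (5900.0/2)×0.34×£4.95 = £310,258.14.
Lowest total cost is £310,258.14 at Q = 5900.0.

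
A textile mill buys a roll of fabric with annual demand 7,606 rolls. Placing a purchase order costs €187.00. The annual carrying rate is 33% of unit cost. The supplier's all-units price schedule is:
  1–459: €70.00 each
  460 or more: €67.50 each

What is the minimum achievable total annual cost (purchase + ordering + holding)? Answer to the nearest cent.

TC* ≈ €521,620.25

Holding cost per unit per year at price C is H = 0.33·C.
Evaluate total cost at each tier's feasible EOQ or, if the EOQ is below the tier, at the tier's minimum quantity.
EOQ at €70.00 = 350.9 (feasible in tier 1): TC = 7,606×€70.00 + (7,606/350.9)×187 + (350.9/2)×0.33×€70.00 = €540,526.25.
EOQ at €67.50 = 357.4 < 460, so use break Q=460: TC = 7,606×€67.50 + (7,606/460.0)×187 + (460.0/2)×0.33×€67.50 = €521,620.25.
Lowest total cost among the candidates is at Q = 460.0.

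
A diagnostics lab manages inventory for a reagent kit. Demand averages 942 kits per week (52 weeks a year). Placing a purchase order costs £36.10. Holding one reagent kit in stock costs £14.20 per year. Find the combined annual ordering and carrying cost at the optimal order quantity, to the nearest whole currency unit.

TC* ≈ £7,087

Annual demand D = 942 × 52 = 48,984.
Q* = √(2DS/H) = √(2 × 48,984 × 36.1 / 14.2) ≈ 499.06.
At Q*, ordering cost (D/Q*)S equals holding cost (Q*/2)H, each = √(DSH/2).
Minimum total = √(2DSH) = √(2 × 48,984 × 36.1 × 14.2) ≈ 7086.632.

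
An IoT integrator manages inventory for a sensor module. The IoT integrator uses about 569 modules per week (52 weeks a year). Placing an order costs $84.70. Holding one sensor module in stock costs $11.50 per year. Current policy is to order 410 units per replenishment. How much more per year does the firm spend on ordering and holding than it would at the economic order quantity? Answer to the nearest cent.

Extra cost ≈ $877.82 per year

Annual demand D = 569 × 52 = 29,588.
EOQ = √(2DS/H) = √(2 × 29,588 × 84.7 / 11.5) ≈ 660.18.
Cost at Q* = (D/Q*)S + (Q*/2)H = √(2DSH) ≈ $7,592.13.
Cost at Q = 410: (29,588/410)×84.7 + (410/2)×11.5 = $6,112.45 + $2,357.50 = $8,469.95.
Excess = $8,469.95 − $7,592.13 = $877.82.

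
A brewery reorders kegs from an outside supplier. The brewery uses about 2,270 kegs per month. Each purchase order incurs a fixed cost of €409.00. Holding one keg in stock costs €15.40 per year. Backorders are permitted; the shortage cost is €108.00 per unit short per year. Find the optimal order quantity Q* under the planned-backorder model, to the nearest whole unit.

Q* ≈ 1,286 kegs

Annual demand D = 2,270 × 12 = 27,240.
With planned backorders, Q* = √(2DS/H) · √((H+B)/B).
√(2DS/H) = √(2 × 27,240 × 409 / 15.4) = 1202.873.
√((H+B)/B) = √((15.4+108)/108) = 1.0689.
Q* ≈ 1285.777.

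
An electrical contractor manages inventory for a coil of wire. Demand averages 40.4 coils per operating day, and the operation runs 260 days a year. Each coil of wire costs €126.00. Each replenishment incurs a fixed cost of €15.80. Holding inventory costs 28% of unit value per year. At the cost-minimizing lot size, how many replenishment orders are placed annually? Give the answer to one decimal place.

N ≈ 108.3 orders per year

Annual demand D = 40.4 × 260 = 10,504.
Holding cost H = 0.28 × €126.00 = €35.2800 per unit per year.
Q* = √(2DS/H) = √(2 × 10,504 × 15.8 / 35.28) ≈ 97.00.
Orders per year = D / Q* = 10,504 / 97.00 ≈ 108.292.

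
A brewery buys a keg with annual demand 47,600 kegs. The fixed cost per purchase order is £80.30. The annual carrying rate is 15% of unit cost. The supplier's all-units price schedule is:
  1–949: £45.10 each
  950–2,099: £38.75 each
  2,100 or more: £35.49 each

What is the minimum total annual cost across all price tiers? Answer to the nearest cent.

Holding cost per unit per year at price C is H = 0.15·C.
For each price level, check whether its EOQ is feasible; otherwise the best quantity at that price is the breakpoint.
Tier 1 (£45.10): EOQ = 1063.0 exceeds tier's upper bound 949, so this tier is dominated.
EOQ at £38.75 = 1146.8 (feasible in tier 2): TC = 47,600×£38.75 + (47,600/1146.8)×80.3 + (1146.8/2)×0.15×£38.75 = £1,851,165.88.
EOQ at £35.49 = 1198.3 < 2100, so use break Q=2100: TC = 47,600×£35.49 + (47,600/2100.0)×80.3 + (2100.0/2)×0.15×£35.49 = £1,696,733.81.
Lowest total cost among the candidates is at Q = 2100.0.

TC* ≈ £1,696,733.81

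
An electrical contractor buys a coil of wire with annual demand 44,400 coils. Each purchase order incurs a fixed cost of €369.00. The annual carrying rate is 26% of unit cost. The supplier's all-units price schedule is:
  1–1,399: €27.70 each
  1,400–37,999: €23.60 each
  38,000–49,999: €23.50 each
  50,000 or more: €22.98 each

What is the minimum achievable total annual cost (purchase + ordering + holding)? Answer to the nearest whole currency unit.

TC* ≈ €1,062,020

Holding cost per unit per year at price C is H = 0.26·C.
For each price level, check whether its EOQ is feasible; otherwise the best quantity at that price is the breakpoint.
Tier 1 (€27.70): EOQ = 2133.0 exceeds tier's upper bound 1399, so this tier is dominated.
EOQ at €23.60 = 2310.9 (feasible in tier 2): TC = 44,400×€23.60 + (44,400/2310.9)×369 + (2310.9/2)×0.26×€23.60 = €1,062,019.55.
EOQ at €23.50 = 2315.8 < 38000, so use break Q=38000: TC = 44,400×€23.50 + (44,400/38000.0)×369 + (38000.0/2)×0.26×€23.50 = €1,159,921.15.
EOQ at €22.98 = 2341.8 < 50000, so use break Q=50000: TC = 44,400×€22.98 + (44,400/50000.0)×369 + (50000.0/2)×0.26×€22.98 = €1,170,009.67.
Lowest total cost among the candidates is at Q = 2310.9.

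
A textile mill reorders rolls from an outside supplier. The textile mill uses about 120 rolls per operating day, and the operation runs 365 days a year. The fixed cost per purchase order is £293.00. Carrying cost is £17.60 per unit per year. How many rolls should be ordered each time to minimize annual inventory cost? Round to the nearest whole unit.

Q* ≈ 1,208 rolls

Annual demand D = 120 × 365 = 43,800.
EOQ = √(2DS / H) = √(2 × 43,800 × 293 / 17.6).
= √(25,666,800 / 17.6) = √1,458,340.9091 ≈ 1207.618.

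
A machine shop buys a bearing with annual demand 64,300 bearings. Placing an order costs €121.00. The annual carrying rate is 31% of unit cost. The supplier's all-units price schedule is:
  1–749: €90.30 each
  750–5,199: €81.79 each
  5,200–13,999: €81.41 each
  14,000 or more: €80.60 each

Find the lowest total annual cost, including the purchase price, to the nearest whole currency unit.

TC* ≈ €5,278,960

Holding cost per unit per year at price C is H = 0.31·C.
Evaluate total cost at each tier's feasible EOQ or, if the EOQ is below the tier, at the tier's minimum quantity.
EOQ at €90.30 = 745.6 (feasible in tier 1): TC = 64,300×€90.30 + (64,300/745.6)×121 + (745.6/2)×0.31×€90.30 = €5,827,160.74.
EOQ at €81.79 = 783.4 (feasible in tier 2): TC = 64,300×€81.79 + (64,300/783.4)×121 + (783.4/2)×0.31×€81.79 = €5,278,959.97.
EOQ at €81.41 = 785.2 < 5200, so use break Q=5200: TC = 64,300×€81.41 + (64,300/5200.0)×121 + (5200.0/2)×0.31×€81.41 = €5,301,775.67.
EOQ at €80.60 = 789.2 < 14000, so use break Q=14000: TC = 64,300×€80.60 + (64,300/14000.0)×121 + (14000.0/2)×0.31×€80.60 = €5,358,037.74.
Lowest total cost among the candidates is at Q = 783.4.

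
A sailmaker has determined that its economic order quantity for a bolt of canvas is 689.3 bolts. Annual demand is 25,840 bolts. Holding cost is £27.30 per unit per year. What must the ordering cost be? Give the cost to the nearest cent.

Squaring Q* = √(2DS/H) gives Q*² = 2DS/H.
From Q* = √(2DS/H): S = Q*²H / (2D) = 689.3² × 27.3 / (2 × 25,840) = 250.9902.

S ≈ £250.99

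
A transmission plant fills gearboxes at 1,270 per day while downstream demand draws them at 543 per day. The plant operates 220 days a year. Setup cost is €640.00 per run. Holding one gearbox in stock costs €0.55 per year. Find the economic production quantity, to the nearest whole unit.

Annual demand D = 543 × 220 = 119,460.
Production build-up factor (1 − d/p) = 1 − 543/1,270 = 0.5724.
Q* = √(2DS / (H(1 − d/p))) = √(2 × 119,460 × 640 / (0.55 × 0.5724)).
= √(152,908,800 / 0.3148) ≈ 22037.867.

Q* ≈ 22,038 gearboxes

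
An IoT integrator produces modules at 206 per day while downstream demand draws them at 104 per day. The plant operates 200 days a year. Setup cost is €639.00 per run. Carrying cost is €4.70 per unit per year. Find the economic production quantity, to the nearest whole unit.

Q* ≈ 3,380 modules

Annual demand D = 104 × 200 = 20,800.
Production build-up factor (1 − d/p) = 1 − 104/206 = 0.4951.
Q* = √(2DS / (H(1 − d/p))) = √(2 × 20,800 × 639 / (4.7 × 0.4951)).
= √(26,582,400 / 2.3272) ≈ 3379.728.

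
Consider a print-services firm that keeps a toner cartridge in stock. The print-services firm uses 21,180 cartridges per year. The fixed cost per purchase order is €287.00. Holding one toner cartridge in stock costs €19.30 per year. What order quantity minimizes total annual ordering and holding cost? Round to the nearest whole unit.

EOQ = √(2DS / H) = √(2 × 21,180 × 287 / 19.3).
= √(12,157,320 / 19.3) = √629,912.9534 ≈ 793.671.

Q* ≈ 794 cartridges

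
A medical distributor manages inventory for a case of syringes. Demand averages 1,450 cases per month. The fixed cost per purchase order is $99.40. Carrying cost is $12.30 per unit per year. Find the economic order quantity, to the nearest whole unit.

Annual demand D = 1,450 × 12 = 17,400.
EOQ = √(2DS / H) = √(2 × 17,400 × 99.4 / 12.3).
= √(3,459,120 / 12.3) = √281,229.2683 ≈ 530.311.

Q* ≈ 530 cases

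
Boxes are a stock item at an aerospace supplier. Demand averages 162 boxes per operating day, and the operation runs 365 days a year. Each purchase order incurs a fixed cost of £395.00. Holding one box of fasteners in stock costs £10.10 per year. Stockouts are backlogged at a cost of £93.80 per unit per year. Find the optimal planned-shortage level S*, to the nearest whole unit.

Annual demand D = 162 × 365 = 59,130.
With planned backorders, Q* = √(2DS/H) · √((H+B)/B).
√(2DS/H) = √(2 × 59,130 × 395 / 10.1) = 2150.586.
√((H+B)/B) = √((10.1+93.8)/93.8) = 1.0525.
Q* ≈ 2263.410.
S* = Q* · H/(H+B) = 2263.410 × 10.1/103.9 ≈ 220.023.

S* ≈ 220 boxes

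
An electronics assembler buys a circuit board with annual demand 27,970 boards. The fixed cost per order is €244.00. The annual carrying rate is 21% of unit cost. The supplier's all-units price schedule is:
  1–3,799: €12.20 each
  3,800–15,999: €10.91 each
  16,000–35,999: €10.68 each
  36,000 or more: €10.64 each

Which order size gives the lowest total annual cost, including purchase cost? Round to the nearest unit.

Holding cost per unit per year at price C is H = 0.21·C.
Candidates are each tier's EOQ (if it falls in that tier) and each price-break quantity.
EOQ at €12.20 = 2308.2 (feasible in tier 1): TC = 27,970×€12.20 + (27,970/2308.2)×244 + (2308.2/2)×0.21×€12.20 = €347,147.52.
EOQ at €10.91 = 2440.8 < 3800, so use break Q=3800: TC = 27,970×€10.91 + (27,970/3800.0)×244 + (3800.0/2)×0.21×€10.91 = €311,301.76.
EOQ at €10.68 = 2467.0 < 16000, so use break Q=16000: TC = 27,970×€10.68 + (27,970/16000.0)×244 + (16000.0/2)×0.21×€10.68 = €317,088.54.
EOQ at €10.64 = 2471.6 < 36000, so use break Q=36000: TC = 27,970×€10.64 + (27,970/36000.0)×244 + (36000.0/2)×0.21×€10.64 = €338,009.57.
Lowest total cost is €311,301.76 at Q = 3800.0.

Q* ≈ 3,800 boards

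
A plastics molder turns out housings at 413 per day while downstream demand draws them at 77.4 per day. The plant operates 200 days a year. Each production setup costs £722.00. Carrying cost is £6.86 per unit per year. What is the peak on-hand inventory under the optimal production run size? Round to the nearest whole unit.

Annual demand D = 77.4 × 200 = 15,480.
Production build-up factor (1 − d/p) = 1 − 77.4/413 = 0.8126.
Q* = √(2DS / (H(1 − d/p))) = √(2 × 15,480 × 722 / (6.86 × 0.8126)).
= √(22,353,120 / 5.5744) ≈ 2002.493.
Maximum inventory = Q*(1 − d/p) = 2002.493 × 0.8126 ≈ 1627.208.

I_max ≈ 1,627 housings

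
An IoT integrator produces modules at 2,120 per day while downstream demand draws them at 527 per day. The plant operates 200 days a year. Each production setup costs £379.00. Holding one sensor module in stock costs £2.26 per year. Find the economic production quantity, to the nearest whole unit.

Annual demand D = 527 × 200 = 105,400.
Production build-up factor (1 − d/p) = 1 − 527/2,120 = 0.7514.
Q* = √(2DS / (H(1 − d/p))) = √(2 × 105,400 × 379 / (2.26 × 0.7514)).
= √(79,893,200 / 1.6982) ≈ 6858.999.

Q* ≈ 6,859 modules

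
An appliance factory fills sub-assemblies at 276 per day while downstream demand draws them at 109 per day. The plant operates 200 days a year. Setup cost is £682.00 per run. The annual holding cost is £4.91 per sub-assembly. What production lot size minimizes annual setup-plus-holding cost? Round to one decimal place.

Q* ≈ 3,163.7 sub-assemblies

Annual demand D = 109 × 200 = 21,800.
Production build-up factor (1 − d/p) = 1 − 109/276 = 0.6051.
Q* = √(2DS / (H(1 − d/p))) = √(2 × 21,800 × 682 / (4.91 × 0.6051)).
= √(29,735,200 / 2.9709) ≈ 3163.669.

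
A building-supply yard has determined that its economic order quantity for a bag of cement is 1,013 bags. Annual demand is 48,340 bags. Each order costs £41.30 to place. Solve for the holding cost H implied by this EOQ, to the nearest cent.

H ≈ £3.89

Invert the EOQ relation Q*² = 2DS/H.
From Q* = √(2DS/H): H = 2DS / Q*² = 2 × 48,340 × 41.3 / 1,013² = 3.8911.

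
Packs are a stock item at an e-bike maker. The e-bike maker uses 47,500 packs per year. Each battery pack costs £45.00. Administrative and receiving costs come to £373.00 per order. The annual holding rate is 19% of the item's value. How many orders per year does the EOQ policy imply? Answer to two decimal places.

N ≈ 23.33 orders per year

Holding cost H = 0.19 × £45.00 = £8.5500 per unit per year.
Q* = √(2DS/H) = √(2 × 47,500 × 373 / 8.55) ≈ 2035.79.
Orders per year = D / Q* = 47,500 / 2035.79 ≈ 23.332.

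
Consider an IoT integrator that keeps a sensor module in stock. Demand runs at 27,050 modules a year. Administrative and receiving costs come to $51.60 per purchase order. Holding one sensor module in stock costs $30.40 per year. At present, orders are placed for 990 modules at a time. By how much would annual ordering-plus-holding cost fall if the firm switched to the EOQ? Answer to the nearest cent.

EOQ = √(2DS/H) = √(2 × 27,050 × 51.6 / 30.4) ≈ 303.03.
Cost at Q* = (D/Q*)S + (Q*/2)H = √(2DSH) ≈ $9,212.13.
Cost at Q = 990: (27,050/990)×51.6 + (990/2)×30.4 = $1,409.88 + $15,048.00 = $16,457.88.
Excess = $16,457.88 − $9,212.13 = $7,245.74.

Extra cost ≈ $7,245.74 per year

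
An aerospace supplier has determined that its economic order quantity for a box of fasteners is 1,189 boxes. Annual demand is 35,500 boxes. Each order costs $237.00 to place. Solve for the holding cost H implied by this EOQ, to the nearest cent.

The basic EOQ model gives Q* = √(2DS/H); rearrange for the unknown.
From Q* = √(2DS/H): H = 2DS / Q*² = 2 × 35,500 × 237 / 1,189² = 11.9026.

H ≈ $11.90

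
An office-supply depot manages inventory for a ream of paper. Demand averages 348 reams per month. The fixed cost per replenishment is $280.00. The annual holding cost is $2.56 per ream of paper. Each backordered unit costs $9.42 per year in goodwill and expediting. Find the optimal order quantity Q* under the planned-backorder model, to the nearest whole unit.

Annual demand D = 348 × 12 = 4,176.
With planned backorders, Q* = √(2DS/H) · √((H+B)/B).
√(2DS/H) = √(2 × 4,176 × 280 / 2.56) = 955.772.
√((H+B)/B) = √((2.56+9.42)/9.42) = 1.1277.
Q* ≈ 1077.847.

Q* ≈ 1,078 reams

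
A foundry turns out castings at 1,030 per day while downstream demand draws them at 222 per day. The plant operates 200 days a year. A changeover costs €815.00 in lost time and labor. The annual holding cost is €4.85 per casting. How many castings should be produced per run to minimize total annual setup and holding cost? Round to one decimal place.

Q* ≈ 4,361.4 castings

Annual demand D = 222 × 200 = 44,400.
Production build-up factor (1 − d/p) = 1 − 222/1,030 = 0.7845.
Q* = √(2DS / (H(1 − d/p))) = √(2 × 44,400 × 815 / (4.85 × 0.7845)).
= √(72,372,000 / 3.8047) ≈ 4361.414.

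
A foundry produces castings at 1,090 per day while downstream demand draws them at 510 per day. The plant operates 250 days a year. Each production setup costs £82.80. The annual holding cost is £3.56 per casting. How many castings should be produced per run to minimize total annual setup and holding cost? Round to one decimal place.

Q* ≈ 3,338.6 castings

Annual demand D = 510 × 250 = 127,500.
Production build-up factor (1 − d/p) = 1 − 510/1,090 = 0.5321.
Q* = √(2DS / (H(1 − d/p))) = √(2 × 127,500 × 82.8 / (3.56 × 0.5321)).
= √(21,114,000 / 1.8943) ≈ 3338.563.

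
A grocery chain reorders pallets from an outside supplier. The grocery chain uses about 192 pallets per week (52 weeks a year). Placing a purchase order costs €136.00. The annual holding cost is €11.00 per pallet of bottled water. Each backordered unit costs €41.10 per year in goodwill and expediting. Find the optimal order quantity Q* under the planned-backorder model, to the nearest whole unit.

Q* ≈ 559 pallets

Annual demand D = 192 × 52 = 9,984.
With planned backorders, Q* = √(2DS/H) · √((H+B)/B).
√(2DS/H) = √(2 × 9,984 × 136 / 11) = 496.867.
√((H+B)/B) = √((11+41.1)/41.1) = 1.1259.
Q* ≈ 559.420.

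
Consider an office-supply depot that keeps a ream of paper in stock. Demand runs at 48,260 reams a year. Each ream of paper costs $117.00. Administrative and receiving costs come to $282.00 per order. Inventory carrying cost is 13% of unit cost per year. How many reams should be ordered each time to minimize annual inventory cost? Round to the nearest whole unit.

Holding cost H = 0.13 × $117.00 = $15.2100 per unit per year.
EOQ = √(2DS / H) = √(2 × 48,260 × 282 / 15.21).
= √(27,218,640 / 15.21) = √1,789,522.6824 ≈ 1337.730.

Q* ≈ 1,338 reams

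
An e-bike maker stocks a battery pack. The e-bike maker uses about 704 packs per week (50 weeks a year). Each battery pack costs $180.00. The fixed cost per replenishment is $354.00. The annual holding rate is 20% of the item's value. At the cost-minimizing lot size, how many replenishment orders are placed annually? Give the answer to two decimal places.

Annual demand D = 704 × 50 = 35,200.
Holding cost H = 0.20 × $180.00 = $36.0000 per unit per year.
EOQ = √(2DS/H) = √(2 × 35,200 × 354 / 36) ≈ 832.03.
Orders per year = D / Q* = 35,200 / 832.03 ≈ 42.306.

N ≈ 42.31 orders per year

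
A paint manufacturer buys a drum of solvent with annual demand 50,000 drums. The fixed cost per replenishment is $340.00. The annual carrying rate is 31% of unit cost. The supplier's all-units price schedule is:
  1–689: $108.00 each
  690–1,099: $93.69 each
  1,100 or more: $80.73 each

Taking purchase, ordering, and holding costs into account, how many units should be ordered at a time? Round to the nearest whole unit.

Q* ≈ 1,166 drums

Holding cost per unit per year at price C is H = 0.31·C.
For each price level, check whether its EOQ is feasible; otherwise the best quantity at that price is the breakpoint.
Tier 1 ($108.00): EOQ = 1007.7 exceeds tier's upper bound 689, so this tier is dominated.
EOQ at $93.69 = 1082.0 (feasible in tier 2): TC = 50,000×$93.69 + (50,000/1082.0)×340 + (1082.0/2)×0.31×$93.69 = $4,715,924.39.
EOQ at $80.73 = 1165.6 (feasible in tier 3): TC = 50,000×$80.73 + (50,000/1165.6)×340 + (1165.6/2)×0.31×$80.73 = $4,065,670.09.
Lowest total cost is $4,065,670.09 at Q = 1165.6.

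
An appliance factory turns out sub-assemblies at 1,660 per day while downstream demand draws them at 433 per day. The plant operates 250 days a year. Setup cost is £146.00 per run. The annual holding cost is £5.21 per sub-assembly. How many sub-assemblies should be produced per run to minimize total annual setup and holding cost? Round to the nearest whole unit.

Q* ≈ 2,865 sub-assemblies

Annual demand D = 433 × 250 = 108,250.
Production build-up factor (1 − d/p) = 1 − 433/1,660 = 0.7392.
Q* = √(2DS / (H(1 − d/p))) = √(2 × 108,250 × 146 / (5.21 × 0.7392)).
= √(31,609,000 / 3.851) ≈ 2864.958.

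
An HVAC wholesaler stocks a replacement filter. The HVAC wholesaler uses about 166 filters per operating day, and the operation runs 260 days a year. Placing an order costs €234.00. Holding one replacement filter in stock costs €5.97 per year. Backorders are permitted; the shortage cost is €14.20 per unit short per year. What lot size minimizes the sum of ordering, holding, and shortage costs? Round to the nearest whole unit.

Annual demand D = 166 × 260 = 43,160.
With planned backorders, Q* = √(2DS/H) · √((H+B)/B).
√(2DS/H) = √(2 × 43,160 × 234 / 5.97) = 1839.401.
√((H+B)/B) = √((5.97+14.2)/14.2) = 1.1918.
Q* ≈ 2192.226.

Q* ≈ 2,192 filters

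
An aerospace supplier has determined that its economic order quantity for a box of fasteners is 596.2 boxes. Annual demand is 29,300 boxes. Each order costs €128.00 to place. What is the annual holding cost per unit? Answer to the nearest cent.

H ≈ €21.10

The basic EOQ model gives Q* = √(2DS/H); rearrange for the unknown.
From Q* = √(2DS/H): H = 2DS / Q*² = 2 × 29,300 × 128 / 596.2² = 21.1020.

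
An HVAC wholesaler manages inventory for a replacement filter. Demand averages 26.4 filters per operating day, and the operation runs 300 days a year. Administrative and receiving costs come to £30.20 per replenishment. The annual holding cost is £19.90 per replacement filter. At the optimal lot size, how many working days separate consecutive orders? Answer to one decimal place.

T ≈ 5.9 days

Annual demand D = 26.4 × 300 = 7,920.
EOQ = √(2DS/H) = √(2 × 7,920 × 30.2 / 19.9) ≈ 155.04.
Cycle time = Q*/D × 300 = 155.04 / 7,920 × 300 ≈ 5.873 days.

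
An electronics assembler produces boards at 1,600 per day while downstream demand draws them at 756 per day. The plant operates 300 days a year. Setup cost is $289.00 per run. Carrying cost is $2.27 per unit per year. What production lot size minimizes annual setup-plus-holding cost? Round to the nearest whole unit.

Q* ≈ 10,463 boards

Annual demand D = 756 × 300 = 226,800.
Production build-up factor (1 − d/p) = 1 − 756/1,600 = 0.5275.
Q* = √(2DS / (H(1 − d/p))) = √(2 × 226,800 × 289 / (2.27 × 0.5275)).
= √(131,090,400 / 1.1974) ≈ 10463.122.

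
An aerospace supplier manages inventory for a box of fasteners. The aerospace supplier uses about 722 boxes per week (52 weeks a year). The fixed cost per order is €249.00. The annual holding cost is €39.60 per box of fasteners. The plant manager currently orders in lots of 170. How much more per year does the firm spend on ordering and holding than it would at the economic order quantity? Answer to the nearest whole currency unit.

Extra cost ≈ €31,147 per year

Annual demand D = 722 × 52 = 37,544.
EOQ = √(2DS/H) = √(2 × 37,544 × 249 / 39.6) ≈ 687.13.
Cost at Q* = (D/Q*)S + (Q*/2)H = √(2DSH) ≈ €27,210.25.
Cost at Q = 170: (37,544/170)×249 + (170/2)×39.6 = €54,990.92 + €3,366.00 = €58,356.92.
Excess = €58,356.92 − €27,210.25 = €31,146.67.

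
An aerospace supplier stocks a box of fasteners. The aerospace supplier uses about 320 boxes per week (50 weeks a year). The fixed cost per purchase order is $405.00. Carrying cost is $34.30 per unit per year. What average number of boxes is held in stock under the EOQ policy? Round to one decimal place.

Annual demand D = 320 × 50 = 16,000.
EOQ = √(2DS/H) = √(2 × 16,000 × 405 / 34.3) ≈ 614.69.
Average inventory = Q*/2 ≈ 614.69 / 2 = 307.344.

Average inventory ≈ 307.3 boxes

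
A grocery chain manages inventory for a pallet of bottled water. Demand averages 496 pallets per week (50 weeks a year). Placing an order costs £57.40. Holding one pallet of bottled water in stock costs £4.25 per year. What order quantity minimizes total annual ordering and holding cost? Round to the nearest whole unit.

Q* ≈ 818 pallets

Annual demand D = 496 × 50 = 24,800.
EOQ = √(2DS / H) = √(2 × 24,800 × 57.4 / 4.25).
= √(2,847,040 / 4.25) = √669,891.7647 ≈ 818.469.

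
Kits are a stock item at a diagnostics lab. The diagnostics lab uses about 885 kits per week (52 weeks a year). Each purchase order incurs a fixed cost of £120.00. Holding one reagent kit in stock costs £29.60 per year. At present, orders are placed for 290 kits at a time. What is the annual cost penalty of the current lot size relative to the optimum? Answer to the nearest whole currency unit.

Annual demand D = 885 × 52 = 46,020.
EOQ = √(2DS/H) = √(2 × 46,020 × 120 / 29.6) ≈ 610.85.
Cost at Q* = (D/Q*)S + (Q*/2)H = √(2DSH) ≈ £18,081.10.
Cost at Q = 290: (46,020/290)×120 + (290/2)×29.6 = £19,042.76 + £4,292.00 = £23,334.76.
Excess = £23,334.76 − £18,081.10 = £5,253.66.

Extra cost ≈ £5,254 per year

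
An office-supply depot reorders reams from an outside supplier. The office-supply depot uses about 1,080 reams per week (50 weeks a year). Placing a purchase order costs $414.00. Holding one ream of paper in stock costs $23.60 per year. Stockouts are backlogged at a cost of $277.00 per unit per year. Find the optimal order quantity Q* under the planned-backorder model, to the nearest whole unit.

Annual demand D = 1,080 × 50 = 54,000.
With planned backorders, Q* = √(2DS/H) · √((H+B)/B).
√(2DS/H) = √(2 × 54,000 × 414 / 23.6) = 1376.436.
√((H+B)/B) = √((23.6+277)/277) = 1.0417.
Q* ≈ 1433.873.

Q* ≈ 1,434 reams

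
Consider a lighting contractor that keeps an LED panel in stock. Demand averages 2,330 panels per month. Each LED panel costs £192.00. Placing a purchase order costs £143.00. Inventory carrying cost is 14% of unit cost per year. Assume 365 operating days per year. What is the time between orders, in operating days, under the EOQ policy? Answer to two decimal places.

Annual demand D = 2,330 × 12 = 27,960.
Holding cost H = 0.14 × £192.00 = £26.8800 per unit per year.
EOQ = √(2DS/H) = √(2 × 27,960 × 143 / 26.88) ≈ 545.43.
Cycle time = Q*/D × 365 = 545.43 / 27,960 × 365 ≈ 7.120 days.

T ≈ 7.12 days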